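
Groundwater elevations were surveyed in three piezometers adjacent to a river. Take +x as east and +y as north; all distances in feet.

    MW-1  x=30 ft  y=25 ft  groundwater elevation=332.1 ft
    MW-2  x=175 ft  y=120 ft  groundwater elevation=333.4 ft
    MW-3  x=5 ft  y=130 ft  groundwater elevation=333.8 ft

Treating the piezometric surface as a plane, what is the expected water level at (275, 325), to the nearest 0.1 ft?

With h = a·x + b·y + c and MW-1 as origin, the differences give:
  145·a + 95·b = +1.3
  (-25)·a + 105·b = +1.7
Eliminate b (×105 and ×95, subtract): 17600·a = -25.00 → a = ∂h/∂x = -0.001420
Back-substitute: b = ∂h/∂y = +0.01585.
h(275, 325) = 332.1 + (-0.001420)·(245) + (+0.01585)·(300) = 332.1 -0.348 +4.756 = 336.508 ft.

336.5 ft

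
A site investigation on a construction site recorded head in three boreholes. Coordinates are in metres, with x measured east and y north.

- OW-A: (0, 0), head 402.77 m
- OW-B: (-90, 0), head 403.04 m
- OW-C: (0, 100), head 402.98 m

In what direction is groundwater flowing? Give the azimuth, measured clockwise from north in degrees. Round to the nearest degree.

125°

∂h/∂x = (403.04 − 402.77) / (-90 − 0) = -0.003000
∂h/∂y = (402.98 − 402.77) / (100 − 0) = +0.002100
Flow direction (−∇h) has components (+0.003000 E, -0.002100 N).
Azimuth = atan2(E, N) = atan2(+0.003000, -0.002100) = 125.0° ≈ 125°.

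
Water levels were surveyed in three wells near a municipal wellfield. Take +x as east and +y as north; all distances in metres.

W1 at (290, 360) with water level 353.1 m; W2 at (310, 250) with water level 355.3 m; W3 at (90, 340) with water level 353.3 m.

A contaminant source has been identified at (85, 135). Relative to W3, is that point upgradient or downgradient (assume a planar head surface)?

Taking W1 as reference: W2−W1 = (20, -110, +2.2); W3−W1 = (-200, -20, +0.2).
Determinant of the coordinate differences = 20·(-20) − (-200)·(-110) = -22400.
∂h/∂x = [(+2.2)·(-20) − (+0.2)·(-110)] / -22400 = +0.0009821
∂h/∂y = [20·(+0.2) − (-200)·(+2.2)] / -22400 = -0.01982
Head at (85, 135) = 353.1 + (+0.0009821)·(-205) + (-0.01982)·(-225) = 357.36 m.
That is higher than the 353.3 m at W3, so the point is upgradient.

upgradient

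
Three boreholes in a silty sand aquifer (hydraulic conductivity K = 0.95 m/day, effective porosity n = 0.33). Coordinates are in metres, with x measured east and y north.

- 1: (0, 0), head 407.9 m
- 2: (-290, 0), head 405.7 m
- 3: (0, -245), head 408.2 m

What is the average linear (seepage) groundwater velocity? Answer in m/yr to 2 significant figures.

∂h/∂x = (405.7 − 407.9) / (-290 − 0) = +0.007586
∂h/∂y = (408.2 − 407.9) / (-245 − 0) = -0.001224
|∇h| = √(0.007586² + -0.001224²) = 0.007684
Seepage velocity v = K·i/n = 0.95 × 0.007684 / 0.33 = 0.02212 m/day = 8.079 m/yr.

8.1 m/yr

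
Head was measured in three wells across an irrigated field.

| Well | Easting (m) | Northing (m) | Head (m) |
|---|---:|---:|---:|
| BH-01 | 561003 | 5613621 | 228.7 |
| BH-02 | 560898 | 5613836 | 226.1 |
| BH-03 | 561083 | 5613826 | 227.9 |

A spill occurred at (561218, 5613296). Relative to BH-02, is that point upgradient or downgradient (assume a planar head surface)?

upgradient

Differences from BH-01: to BH-02 (Δx, Δy, Δh) = (-105, 215, -2.6); to BH-03 = (80, 205, -0.8).
Determinant of the coordinate differences = (-105)·205 − 80·215 = -38725.
∂h/∂x = [(-2.6)·205 − (-0.8)·215] / -38725 = +0.009322
∂h/∂y = [(-105)·(-0.8) − 80·(-2.6)] / -38725 = -0.007540
Head at (561218, 5613296) = 228.7 + (+0.009322)·(215) + (-0.007540)·(-325) = 233.15 m.
That is higher than the 226.1 m at BH-02, so the point is upgradient.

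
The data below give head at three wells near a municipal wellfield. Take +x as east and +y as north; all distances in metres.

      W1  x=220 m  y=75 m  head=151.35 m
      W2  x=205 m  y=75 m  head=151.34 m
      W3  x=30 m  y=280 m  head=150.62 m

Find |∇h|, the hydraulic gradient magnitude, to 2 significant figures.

With h = a·x + b·y + c and W1 as origin, the differences give:
  (-15)·a + 0·b = -0.01
  (-190)·a + 205·b = -0.73
Eliminate b (×205 and ×0, subtract): -3075·a = -2.050 → a = ∂h/∂x = +0.0006667
Back-substitute: b = ∂h/∂y = -0.002943.
|∇h| = √(0.0006667² + -0.002943²) = 0.003018

0.0030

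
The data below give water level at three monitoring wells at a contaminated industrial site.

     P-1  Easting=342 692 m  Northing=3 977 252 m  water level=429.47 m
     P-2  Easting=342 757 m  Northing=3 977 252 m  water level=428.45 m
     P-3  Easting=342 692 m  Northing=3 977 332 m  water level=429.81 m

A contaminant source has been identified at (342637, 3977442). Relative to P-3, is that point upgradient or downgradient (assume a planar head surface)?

upgradient

∂h/∂x = (428.45 − 429.47) / (342757 − 342692) = -0.01569
∂h/∂y = (429.81 − 429.47) / (3977332 − 3977252) = +0.004250
Head at (342637, 3977442) = 429.47 + (-0.01569)·(-55) + (+0.004250)·(190) = 431.14 m.
That is higher than the 429.81 m at P-3, so the point is upgradient.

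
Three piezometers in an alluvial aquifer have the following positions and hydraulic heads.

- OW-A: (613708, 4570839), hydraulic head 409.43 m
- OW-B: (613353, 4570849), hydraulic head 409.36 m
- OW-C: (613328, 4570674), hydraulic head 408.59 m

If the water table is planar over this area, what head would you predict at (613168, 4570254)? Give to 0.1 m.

Differences from OW-A: to OW-B (Δx, Δy, Δh) = (-355, 10, -0.07); to OW-C = (-380, -165, -0.84).
Determinant of the coordinate differences = (-355)·(-165) − (-380)·10 = 62375.
∂h/∂x = [(-0.07)·(-165) − (-0.84)·10] / 62375 = +0.0003198
∂h/∂y = [(-355)·(-0.84) − (-380)·(-0.07)] / 62375 = +0.004354
h(613168, 4570254) = 409.43 + (+0.0003198)·(-540) + (+0.004354)·(-585) = 409.43 -0.173 -2.547 = 406.710 m.

406.7 m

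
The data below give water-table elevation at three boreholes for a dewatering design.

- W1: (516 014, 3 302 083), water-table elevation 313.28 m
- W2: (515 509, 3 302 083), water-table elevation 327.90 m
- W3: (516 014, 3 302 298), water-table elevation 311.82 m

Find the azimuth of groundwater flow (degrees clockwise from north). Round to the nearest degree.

∂h/∂x = (327.90 − 313.28) / (515509 − 516014) = -0.02895
∂h/∂y = (311.82 − 313.28) / (3302298 − 3302083) = -0.006791
Flow direction (−∇h) has components (+0.02895 E, +0.006791 N).
Azimuth = atan2(E, N) = atan2(+0.02895, +0.006791) = 76.8° ≈ 077°.

077°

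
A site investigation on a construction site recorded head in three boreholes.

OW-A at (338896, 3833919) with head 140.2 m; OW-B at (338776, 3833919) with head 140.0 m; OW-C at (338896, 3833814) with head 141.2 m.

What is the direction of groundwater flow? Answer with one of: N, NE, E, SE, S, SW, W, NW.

N

∂h/∂x = (140.0 − 140.2) / (338776 − 338896) = +0.001667
∂h/∂y = (141.2 − 140.2) / (3833814 − 3833919) = -0.009524
Flow = −∇h = (-0.001667 east, +0.009524 north), which points north.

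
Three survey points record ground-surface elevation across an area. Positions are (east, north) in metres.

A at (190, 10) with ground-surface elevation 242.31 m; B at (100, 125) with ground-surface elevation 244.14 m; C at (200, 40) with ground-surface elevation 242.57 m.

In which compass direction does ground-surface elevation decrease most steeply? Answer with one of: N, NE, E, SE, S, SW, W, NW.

SE

Three-point gradient (reference A): Δ to B = (-90, 115, +1.83), Δ to C = (10, 30, +0.26).
∂z/∂x = -0.006494, ∂z/∂y = +0.01083 (det = -3850).
Steepest decrease is along −∇f = (+0.006494 E, -0.01083 N) → southeast.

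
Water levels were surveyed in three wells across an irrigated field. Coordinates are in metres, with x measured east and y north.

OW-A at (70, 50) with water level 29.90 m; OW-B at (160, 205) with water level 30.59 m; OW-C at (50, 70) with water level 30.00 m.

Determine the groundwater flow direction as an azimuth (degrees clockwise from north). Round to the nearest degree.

With h = a·x + b·y + c and OW-A as origin, the differences give:
  90·a + 155·b = +0.69
  (-20)·a + 20·b = +0.10
Eliminate b (×20 and ×155, subtract): 4900·a = -1.700 → a = ∂h/∂x = -0.0003469
Back-substitute: b = ∂h/∂y = +0.004653.
Flow direction (−∇h) has components (+0.0003469 E, -0.004653 N).
Azimuth = atan2(E, N) = atan2(+0.0003469, -0.004653) = 175.7° ≈ 176°.

176°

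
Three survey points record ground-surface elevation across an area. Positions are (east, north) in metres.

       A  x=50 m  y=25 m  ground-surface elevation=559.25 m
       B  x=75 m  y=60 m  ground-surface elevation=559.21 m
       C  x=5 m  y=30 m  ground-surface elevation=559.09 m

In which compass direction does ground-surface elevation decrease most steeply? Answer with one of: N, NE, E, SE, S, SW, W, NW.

Differences from A: to B (Δx, Δy, Δh) = (25, 35, -0.04); to C = (-45, 5, -0.16).
Solve a·Δx + b·Δy = Δz: det = 25·5 − (-45)·35 = 1700.
∂z/∂x = [(-0.04)·5 − (-0.16)·35] / 1700 = +0.003176
∂z/∂y = [25·(-0.16) − (-45)·(-0.04)] / 1700 = -0.003412
Steepest decrease is along −∇f = (-0.003176 E, +0.003412 N) → northwest.

NW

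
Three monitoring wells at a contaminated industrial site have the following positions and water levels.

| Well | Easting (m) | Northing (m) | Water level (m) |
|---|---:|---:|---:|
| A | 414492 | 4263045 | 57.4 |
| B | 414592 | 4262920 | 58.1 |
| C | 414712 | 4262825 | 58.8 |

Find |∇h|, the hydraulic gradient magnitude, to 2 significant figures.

Differences from A: to B (Δx, Δy, Δh) = (100, -125, +0.7); to C = (220, -220, +1.4).
Determinant of the coordinate differences = 100·(-220) − 220·(-125) = 5500.
∂h/∂x = [(+0.7)·(-220) − (+1.4)·(-125)] / 5500 = +0.003818
∂h/∂y = [100·(+1.4) − 220·(+0.7)] / 5500 = -0.002545
|∇h| = √(0.003818² + -0.002545²) = 0.004588

0.0046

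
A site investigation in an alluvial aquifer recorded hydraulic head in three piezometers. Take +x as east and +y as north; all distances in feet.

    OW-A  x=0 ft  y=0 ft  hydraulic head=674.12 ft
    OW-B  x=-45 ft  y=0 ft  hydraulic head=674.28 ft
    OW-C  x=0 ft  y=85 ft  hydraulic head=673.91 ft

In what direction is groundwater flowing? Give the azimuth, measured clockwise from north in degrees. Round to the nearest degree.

055°

∂h/∂x = (674.28 − 674.12) / (-45 − 0) = -0.003556
∂h/∂y = (673.91 − 674.12) / (85 − 0) = -0.002471
Flow direction (−∇h) has components (+0.003556 E, +0.002471 N).
Azimuth = atan2(E, N) = atan2(+0.003556, +0.002471) = 55.2° ≈ 055°.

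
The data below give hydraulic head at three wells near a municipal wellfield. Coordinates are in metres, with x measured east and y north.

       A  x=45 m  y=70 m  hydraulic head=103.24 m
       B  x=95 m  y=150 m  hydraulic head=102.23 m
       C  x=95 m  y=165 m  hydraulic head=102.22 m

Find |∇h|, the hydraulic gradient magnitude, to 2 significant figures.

Three-point gradient (reference A): Δ to B = (50, 80, -1.01), Δ to C = (50, 95, -1.02).
∂h/∂x = -0.01913, ∂h/∂y = -0.0006667 (det = 750).
|∇h| = √(-0.01913² + -0.0006667²) = 0.01914

0.019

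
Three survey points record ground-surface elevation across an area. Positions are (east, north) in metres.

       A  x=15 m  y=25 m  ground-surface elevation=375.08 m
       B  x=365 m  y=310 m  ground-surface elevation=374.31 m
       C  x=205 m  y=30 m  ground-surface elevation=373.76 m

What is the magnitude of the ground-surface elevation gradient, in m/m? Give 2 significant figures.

Differences from A: to B (Δx, Δy, Δh) = (350, 285, -0.77); to C = (190, 5, -1.32).
Determinant of the coordinate differences = 350·5 − 190·285 = -52400.
∂z/∂x = [(-0.77)·5 − (-1.32)·285] / -52400 = -0.007106
∂z/∂y = [350·(-1.32) − 190·(-0.77)] / -52400 = +0.006025
|∇f| = √(-0.007106² + 0.006025²) = 0.009316 m/m

0.0093 m/m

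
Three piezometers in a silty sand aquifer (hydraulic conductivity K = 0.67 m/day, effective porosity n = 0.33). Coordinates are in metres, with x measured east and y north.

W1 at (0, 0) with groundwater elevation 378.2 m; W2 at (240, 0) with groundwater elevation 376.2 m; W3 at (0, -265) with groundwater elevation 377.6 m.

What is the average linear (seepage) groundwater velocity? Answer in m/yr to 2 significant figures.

∂h/∂x = (376.2 − 378.2) / (240 − 0) = -0.008333
∂h/∂y = (377.6 − 378.2) / (-265 − 0) = +0.002264
|∇h| = √(-0.008333² + 0.002264²) = 0.008635
Seepage velocity v = K·i/n = 0.67 × 0.008635 / 0.33 = 0.01753 m/day = 6.403 m/yr.

6.4 m/yr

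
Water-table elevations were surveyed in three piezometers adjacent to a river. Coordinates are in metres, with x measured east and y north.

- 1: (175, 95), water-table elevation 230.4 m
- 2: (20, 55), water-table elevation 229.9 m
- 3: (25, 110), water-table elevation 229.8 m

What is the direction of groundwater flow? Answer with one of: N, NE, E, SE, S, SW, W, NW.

Taking 1 as reference: 2−1 = (-155, -40, -0.5); 3−1 = (-150, 15, -0.6).
Solve a·Δx + b·Δy = Δh: det = (-155)·15 − (-150)·(-40) = -8325.
∂h/∂x = [(-0.5)·15 − (-0.6)·(-40)] / -8325 = +0.003784
∂h/∂y = [(-155)·(-0.6) − (-150)·(-0.5)] / -8325 = -0.002162
Flow = −∇h = (-0.003784 east, +0.002162 north), which points northwest.

NW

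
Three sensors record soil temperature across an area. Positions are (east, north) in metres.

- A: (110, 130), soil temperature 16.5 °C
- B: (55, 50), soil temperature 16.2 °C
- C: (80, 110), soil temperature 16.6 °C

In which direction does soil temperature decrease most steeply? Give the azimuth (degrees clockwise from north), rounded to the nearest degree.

136°

Differences from A: to B (Δx, Δy, Δh) = (-55, -80, -0.3); to C = (-30, -20, +0.1).
Determinant of the coordinate differences = (-55)·(-20) − (-30)·(-80) = -1300.
∂T/∂x = [(-0.3)·(-20) − (+0.1)·(-80)] / -1300 = -0.01077
∂T/∂y = [(-55)·(+0.1) − (-30)·(-0.3)] / -1300 = +0.01115
Steepest decrease is along −∇f: components (+0.01077 E, -0.01115 N).
Azimuth = atan2(+0.01077, -0.01115) = 136.0° ≈ 136°.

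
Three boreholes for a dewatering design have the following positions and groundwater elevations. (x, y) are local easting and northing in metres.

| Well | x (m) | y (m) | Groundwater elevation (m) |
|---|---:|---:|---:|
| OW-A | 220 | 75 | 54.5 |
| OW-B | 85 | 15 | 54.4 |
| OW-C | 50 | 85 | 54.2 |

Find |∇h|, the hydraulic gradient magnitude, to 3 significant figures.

Taking OW-A as reference: OW-B−OW-A = (-135, -60, -0.1); OW-C−OW-A = (-170, 10, -0.3).
Determinant of the coordinate differences = (-135)·10 − (-170)·(-60) = -11550.
∂h/∂x = [(-0.1)·10 − (-0.3)·(-60)] / -11550 = +0.001645
∂h/∂y = [(-135)·(-0.3) − (-170)·(-0.1)] / -11550 = -0.002035
|∇h| = √(0.001645² + -0.002035²) = 0.002617

0.00262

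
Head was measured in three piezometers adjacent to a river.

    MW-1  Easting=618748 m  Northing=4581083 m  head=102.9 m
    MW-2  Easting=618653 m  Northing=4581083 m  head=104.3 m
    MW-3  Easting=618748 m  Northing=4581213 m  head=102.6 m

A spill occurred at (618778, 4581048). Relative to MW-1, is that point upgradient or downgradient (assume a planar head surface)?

downgradient

∂h/∂x = (104.3 − 102.9) / (618653 − 618748) = -0.01474
∂h/∂y = (102.6 − 102.9) / (4581213 − 4581083) = -0.002308
Head at (618778, 4581048) = 102.9 + (-0.01474)·(30) + (-0.002308)·(-35) = 102.54 m.
That is lower than the 102.9 m at MW-1, so the point is downgradient.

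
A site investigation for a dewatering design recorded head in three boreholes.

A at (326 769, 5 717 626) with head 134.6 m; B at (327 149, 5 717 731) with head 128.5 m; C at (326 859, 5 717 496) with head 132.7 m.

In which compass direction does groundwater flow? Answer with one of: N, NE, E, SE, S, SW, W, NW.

E

Taking A as reference: B−A = (380, 105, -6.1); C−A = (90, -130, -1.9).
Solve a·Δx + b·Δy = Δh: det = 380·(-130) − 90·105 = -58850.
∂h/∂x = [(-6.1)·(-130) − (-1.9)·105] / -58850 = -0.01686
∂h/∂y = [380·(-1.9) − 90·(-6.1)] / -58850 = +0.002940
Flow = −∇h = (+0.01686 east, -0.002940 north), which points east.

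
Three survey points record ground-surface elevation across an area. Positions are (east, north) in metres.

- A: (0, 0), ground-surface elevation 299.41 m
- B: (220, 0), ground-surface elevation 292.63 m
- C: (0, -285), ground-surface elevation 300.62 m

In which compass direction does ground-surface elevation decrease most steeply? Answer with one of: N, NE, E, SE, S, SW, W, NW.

∂z/∂x = (292.63 − 299.41) / (220 − 0) = -0.03082
∂z/∂y = (300.62 − 299.41) / (-285 − 0) = -0.004246
Steepest decrease is along −∇f = (+0.03082 E, +0.004246 N) → east.

E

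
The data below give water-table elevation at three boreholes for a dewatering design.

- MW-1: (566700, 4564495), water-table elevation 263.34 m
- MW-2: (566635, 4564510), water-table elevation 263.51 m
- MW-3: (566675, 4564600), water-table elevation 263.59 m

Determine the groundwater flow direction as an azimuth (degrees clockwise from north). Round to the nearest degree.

130°

With h = a·x + b·y + c and MW-1 as origin, the differences give:
  (-65)·a + 15·b = +0.17
  (-25)·a + 105·b = +0.25
Eliminate b (×105 and ×15, subtract): -6450·a = 14.100 → a = ∂h/∂x = -0.002186
Back-substitute: b = ∂h/∂y = +0.001860.
Flow direction (−∇h) has components (+0.002186 E, -0.001860 N).
Azimuth = atan2(E, N) = atan2(+0.002186, -0.001860) = 130.4° ≈ 130°.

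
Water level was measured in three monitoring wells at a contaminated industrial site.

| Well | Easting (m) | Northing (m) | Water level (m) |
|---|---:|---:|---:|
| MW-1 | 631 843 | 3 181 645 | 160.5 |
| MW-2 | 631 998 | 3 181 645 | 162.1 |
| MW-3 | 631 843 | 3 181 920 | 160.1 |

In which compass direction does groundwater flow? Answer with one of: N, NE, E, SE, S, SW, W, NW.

∂h/∂x = (162.1 − 160.5) / (631998 − 631843) = +0.01032
∂h/∂y = (160.1 − 160.5) / (3181920 − 3181645) = -0.001455
Flow = −∇h = (-0.01032 east, +0.001455 north), which points west.

W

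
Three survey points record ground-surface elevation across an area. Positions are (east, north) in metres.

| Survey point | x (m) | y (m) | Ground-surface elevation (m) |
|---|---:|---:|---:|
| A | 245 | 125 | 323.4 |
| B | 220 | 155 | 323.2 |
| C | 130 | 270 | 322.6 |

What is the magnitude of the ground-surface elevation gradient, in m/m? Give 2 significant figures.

0.033 m/m

Taking A as reference: B−A = (-25, 30, -0.2); C−A = (-115, 145, -0.8).
Determinant of the coordinate differences = (-25)·145 − (-115)·30 = -175.
∂z/∂x = [(-0.2)·145 − (-0.8)·30] / -175 = +0.02857
∂z/∂y = [(-25)·(-0.8) − (-115)·(-0.2)] / -175 = +0.01714
|∇f| = √(0.02857² + 0.01714²) = 0.03332 m/m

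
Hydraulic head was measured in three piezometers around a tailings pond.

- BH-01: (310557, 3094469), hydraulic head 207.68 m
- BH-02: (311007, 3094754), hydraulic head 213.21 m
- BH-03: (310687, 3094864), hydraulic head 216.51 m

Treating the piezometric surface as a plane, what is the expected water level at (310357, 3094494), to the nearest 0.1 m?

Three-point gradient (reference BH-01): Δ to BH-02 = (450, 285, +5.53), Δ to BH-03 = (130, 395, +8.83).
∂h/∂x = -0.002361, ∂h/∂y = +0.02313 (det = 140700).
h(310357, 3094494) = 207.68 + (-0.002361)·(-200) + (+0.02313)·(25) = 207.68 +0.472 +0.578 = 208.730 m.

208.7 m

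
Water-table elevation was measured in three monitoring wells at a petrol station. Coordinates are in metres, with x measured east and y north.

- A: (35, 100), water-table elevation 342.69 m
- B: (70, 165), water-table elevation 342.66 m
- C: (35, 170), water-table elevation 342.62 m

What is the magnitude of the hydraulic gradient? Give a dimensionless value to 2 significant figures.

Taking A as reference: B−A = (35, 65, -0.03); C−A = (0, 70, -0.07).
Determinant of the coordinate differences = 35·70 − 0·65 = 2450.
∂h/∂x = [(-0.03)·70 − (-0.07)·65] / 2450 = +0.001000
∂h/∂y = [35·(-0.07) − 0·(-0.03)] / 2450 = -0.0010000
|∇h| = √(0.001000² + -0.0010000²) = 0.001414

0.0014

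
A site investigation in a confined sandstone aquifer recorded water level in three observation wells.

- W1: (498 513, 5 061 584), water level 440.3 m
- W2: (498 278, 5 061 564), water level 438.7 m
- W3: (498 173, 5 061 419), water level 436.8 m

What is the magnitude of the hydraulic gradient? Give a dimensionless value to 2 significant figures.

0.011

Taking W1 as reference: W2−W1 = (-235, -20, -1.6); W3−W1 = (-340, -165, -3.5).
Determinant of the coordinate differences = (-235)·(-165) − (-340)·(-20) = 31975.
∂h/∂x = [(-1.6)·(-165) − (-3.5)·(-20)] / 31975 = +0.006067
∂h/∂y = [(-235)·(-3.5) − (-340)·(-1.6)] / 31975 = +0.008710
|∇h| = √(0.006067² + 0.008710²) = 0.01061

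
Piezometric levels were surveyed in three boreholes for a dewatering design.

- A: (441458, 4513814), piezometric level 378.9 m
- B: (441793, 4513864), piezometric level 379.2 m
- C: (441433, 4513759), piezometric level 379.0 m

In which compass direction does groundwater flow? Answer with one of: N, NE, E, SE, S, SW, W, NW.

Differences from A: to B (Δx, Δy, Δh) = (335, 50, +0.3); to C = (-25, -55, +0.1).
Determinant of the coordinate differences = 335·(-55) − (-25)·50 = -17175.
∂h/∂x = [(+0.3)·(-55) − (+0.1)·50] / -17175 = +0.001252
∂h/∂y = [335·(+0.1) − (-25)·(+0.3)] / -17175 = -0.002387
Flow = −∇h = (-0.001252 east, +0.002387 north), which points northwest.

NW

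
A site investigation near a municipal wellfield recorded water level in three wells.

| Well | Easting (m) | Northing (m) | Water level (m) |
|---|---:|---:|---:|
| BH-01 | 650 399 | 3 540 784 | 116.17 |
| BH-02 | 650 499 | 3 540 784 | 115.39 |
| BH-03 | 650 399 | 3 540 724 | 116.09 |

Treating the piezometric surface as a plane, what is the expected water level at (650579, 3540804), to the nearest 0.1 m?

114.8 m

∂h/∂x = (115.39 − 116.17) / (650499 − 650399) = -0.007800
∂h/∂y = (116.09 − 116.17) / (3540724 − 3540784) = +0.001333
h(650579, 3540804) = 116.17 + (-0.007800)·(180) + (+0.001333)·(20) = 116.17 -1.404 +0.027 = 114.793 m.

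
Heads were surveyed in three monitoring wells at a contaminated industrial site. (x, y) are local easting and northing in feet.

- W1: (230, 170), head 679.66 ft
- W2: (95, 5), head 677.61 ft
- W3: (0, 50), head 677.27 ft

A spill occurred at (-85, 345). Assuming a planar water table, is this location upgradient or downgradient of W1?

downgradient

Differences from W1: to W2 (Δx, Δy, Δh) = (-135, -165, -2.05); to W3 = (-230, -120, -2.39).
Solve a·Δx + b·Δy = Δh: det = (-135)·(-120) − (-230)·(-165) = -21750.
∂h/∂x = [(-2.05)·(-120) − (-2.39)·(-165)] / -21750 = +0.006821
∂h/∂y = [(-135)·(-2.39) − (-230)·(-2.05)] / -21750 = +0.006844
Head at (-85, 345) = 679.66 + (+0.006821)·(-315) + (+0.006844)·(175) = 678.71 ft.
That is lower than the 679.66 ft at W1, so the point is downgradient.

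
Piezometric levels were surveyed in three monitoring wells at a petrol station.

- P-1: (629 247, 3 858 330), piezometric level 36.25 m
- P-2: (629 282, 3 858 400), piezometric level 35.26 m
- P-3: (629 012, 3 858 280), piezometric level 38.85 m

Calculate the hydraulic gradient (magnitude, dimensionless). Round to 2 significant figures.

0.013

Differences from P-1: to P-2 (Δx, Δy, Δh) = (35, 70, -0.99); to P-3 = (-235, -50, +2.60).
Determinant of the coordinate differences = 35·(-50) − (-235)·70 = 14700.
∂h/∂x = [(-0.99)·(-50) − (+2.60)·70] / 14700 = -0.009014
∂h/∂y = [35·(+2.60) − (-235)·(-0.99)] / 14700 = -0.009636
|∇h| = √(-0.009014² + -0.009636²) = 0.01319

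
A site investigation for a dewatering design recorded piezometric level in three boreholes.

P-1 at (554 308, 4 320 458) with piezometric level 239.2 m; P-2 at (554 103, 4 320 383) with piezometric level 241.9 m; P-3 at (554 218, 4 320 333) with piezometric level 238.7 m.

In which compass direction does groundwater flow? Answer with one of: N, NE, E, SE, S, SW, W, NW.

Differences from P-1: to P-2 (Δx, Δy, Δh) = (-205, -75, +2.7); to P-3 = (-90, -125, -0.5).
Determinant of the coordinate differences = (-205)·(-125) − (-90)·(-75) = 18875.
∂h/∂x = [(+2.7)·(-125) − (-0.5)·(-75)] / 18875 = -0.01987
∂h/∂y = [(-205)·(-0.5) − (-90)·(+2.7)] / 18875 = +0.01830
Flow = −∇h = (+0.01987 east, -0.01830 north), which points southeast.

SE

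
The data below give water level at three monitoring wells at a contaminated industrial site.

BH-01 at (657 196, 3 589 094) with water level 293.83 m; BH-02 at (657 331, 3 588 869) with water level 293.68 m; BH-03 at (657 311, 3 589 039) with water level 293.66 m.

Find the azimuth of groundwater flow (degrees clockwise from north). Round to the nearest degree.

079°

Differences from BH-01: to BH-02 (Δx, Δy, Δh) = (135, -225, -0.15); to BH-03 = (115, -55, -0.17).
Determinant of the coordinate differences = 135·(-55) − 115·(-225) = 18450.
∂h/∂x = [(-0.15)·(-55) − (-0.17)·(-225)] / 18450 = -0.001626
∂h/∂y = [135·(-0.17) − 115·(-0.15)] / 18450 = -0.0003089
Flow direction (−∇h) has components (+0.001626 E, +0.0003089 N).
Azimuth = atan2(E, N) = atan2(+0.001626, +0.0003089) = 79.2° ≈ 079°.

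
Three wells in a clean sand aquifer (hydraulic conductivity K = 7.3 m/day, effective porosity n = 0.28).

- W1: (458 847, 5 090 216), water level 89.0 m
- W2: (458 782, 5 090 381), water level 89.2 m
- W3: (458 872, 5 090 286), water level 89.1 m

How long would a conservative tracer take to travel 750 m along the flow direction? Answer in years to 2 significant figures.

58 years

Taking W1 as reference: W2−W1 = (-65, 165, +0.2); W3−W1 = (25, 70, +0.1).
Determinant of the coordinate differences = (-65)·70 − 25·165 = -8675.
∂h/∂x = [(+0.2)·70 − (+0.1)·165] / -8675 = +0.0002882
∂h/∂y = [(-65)·(+0.1) − 25·(+0.2)] / -8675 = +0.001326
|∇h| = √(0.0002882² + 0.001326²) = 0.001357
Seepage velocity v = K·i/n = 7.3 × 0.001357 / 0.28 = 0.03538 m/day.
t = 750 / 0.03538 = 2.12e+04 days = 58 years.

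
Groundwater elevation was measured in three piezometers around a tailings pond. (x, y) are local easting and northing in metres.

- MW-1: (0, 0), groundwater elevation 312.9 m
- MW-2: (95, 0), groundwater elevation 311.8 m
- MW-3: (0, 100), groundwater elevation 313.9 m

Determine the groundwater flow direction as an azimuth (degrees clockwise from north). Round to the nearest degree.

131°

∂h/∂x = (311.8 − 312.9) / (95 − 0) = -0.01158
∂h/∂y = (313.9 − 312.9) / (100 − 0) = +0.01000
Flow direction (−∇h) has components (+0.01158 E, -0.01000 N).
Azimuth = atan2(E, N) = atan2(+0.01158, -0.01000) = 130.8° ≈ 131°.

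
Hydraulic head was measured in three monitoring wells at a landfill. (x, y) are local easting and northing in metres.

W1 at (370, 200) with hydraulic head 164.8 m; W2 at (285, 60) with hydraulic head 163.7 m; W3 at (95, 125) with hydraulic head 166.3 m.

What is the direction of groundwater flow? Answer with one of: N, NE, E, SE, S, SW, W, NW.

With h = a·x + b·y + c and W1 as origin, the differences give:
  (-85)·a + (-140)·b = -1.1
  (-275)·a + (-75)·b = +1.5
Eliminate b (×(-75) and ×(-140), subtract): -32125·a = 292.50 → a = ∂h/∂x = -0.009105
Back-substitute: b = ∂h/∂y = +0.01339.
Flow = −∇h = (+0.009105 east, -0.01339 north), which points southeast.

SE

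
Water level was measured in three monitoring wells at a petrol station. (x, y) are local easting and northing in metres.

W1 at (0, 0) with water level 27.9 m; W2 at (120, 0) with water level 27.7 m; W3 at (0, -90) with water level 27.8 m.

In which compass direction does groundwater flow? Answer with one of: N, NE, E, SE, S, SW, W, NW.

SE

∂h/∂x = (27.7 − 27.9) / (120 − 0) = -0.001667
∂h/∂y = (27.8 − 27.9) / (-90 − 0) = +0.001111
Flow = −∇h = (+0.001667 east, -0.001111 north), which points southeast.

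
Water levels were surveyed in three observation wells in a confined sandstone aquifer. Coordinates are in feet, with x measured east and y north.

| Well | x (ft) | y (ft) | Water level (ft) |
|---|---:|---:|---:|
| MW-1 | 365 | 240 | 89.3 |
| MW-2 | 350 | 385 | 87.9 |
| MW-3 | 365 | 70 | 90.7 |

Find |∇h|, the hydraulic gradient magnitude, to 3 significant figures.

Taking MW-1 as reference: MW-2−MW-1 = (-15, 145, -1.4); MW-3−MW-1 = (0, -170, +1.4).
Determinant of the coordinate differences = (-15)·(-170) − 0·145 = 2550.
∂h/∂x = [(-1.4)·(-170) − (+1.4)·145] / 2550 = +0.01373
∂h/∂y = [(-15)·(+1.4) − 0·(-1.4)] / 2550 = -0.008235
|∇h| = √(0.01373² + -0.008235²) = 0.01601

0.0160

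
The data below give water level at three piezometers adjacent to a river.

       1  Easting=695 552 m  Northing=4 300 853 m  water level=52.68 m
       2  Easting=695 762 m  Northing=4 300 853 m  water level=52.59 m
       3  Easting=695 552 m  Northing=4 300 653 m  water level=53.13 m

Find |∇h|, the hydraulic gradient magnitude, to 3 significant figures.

0.00229

∂h/∂x = (52.59 − 52.68) / (695762 − 695552) = -0.0004286
∂h/∂y = (53.13 − 52.68) / (4300653 − 4300853) = -0.002250
|∇h| = √(-0.0004286² + -0.002250²) = 0.00229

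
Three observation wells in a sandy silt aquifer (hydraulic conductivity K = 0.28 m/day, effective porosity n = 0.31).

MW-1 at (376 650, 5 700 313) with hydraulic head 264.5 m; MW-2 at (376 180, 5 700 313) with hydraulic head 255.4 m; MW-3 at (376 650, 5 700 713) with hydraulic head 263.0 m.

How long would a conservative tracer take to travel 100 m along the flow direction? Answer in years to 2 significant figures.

∂h/∂x = (255.4 − 264.5) / (376180 − 376650) = +0.01936
∂h/∂y = (263.0 − 264.5) / (5700713 − 5700313) = -0.003750
|∇h| = √(0.01936² + -0.003750²) = 0.01972
Seepage velocity v = K·i/n = 0.28 × 0.01972 / 0.31 = 0.01781 m/day.
t = 100 / 0.01781 = 5615 days = 15.4 years.

15 years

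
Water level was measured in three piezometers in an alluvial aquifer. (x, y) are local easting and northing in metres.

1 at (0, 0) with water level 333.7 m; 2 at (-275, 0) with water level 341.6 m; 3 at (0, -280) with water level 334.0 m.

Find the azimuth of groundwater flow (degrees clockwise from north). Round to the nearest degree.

∂h/∂x = (341.6 − 333.7) / (-275 − 0) = -0.02873
∂h/∂y = (334.0 − 333.7) / (-280 − 0) = -0.001071
Flow direction (−∇h) has components (+0.02873 E, +0.001071 N).
Azimuth = atan2(E, N) = atan2(+0.02873, +0.001071) = 87.9° ≈ 088°.

088°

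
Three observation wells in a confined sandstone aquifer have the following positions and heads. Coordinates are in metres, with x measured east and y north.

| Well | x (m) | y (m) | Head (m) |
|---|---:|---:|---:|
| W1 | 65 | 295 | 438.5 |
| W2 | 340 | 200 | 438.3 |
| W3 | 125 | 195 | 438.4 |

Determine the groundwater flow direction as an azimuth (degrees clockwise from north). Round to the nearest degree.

Three-point gradient (reference W1): Δ to W2 = (275, -95, -0.2), Δ to W3 = (60, -100, -0.1).
∂h/∂x = -0.0004817, ∂h/∂y = +0.0007110 (det = -21800).
Flow direction (−∇h) has components (+0.0004817 E, -0.0007110 N).
Azimuth = atan2(E, N) = atan2(+0.0004817, -0.0007110) = 145.9° ≈ 146°.

146°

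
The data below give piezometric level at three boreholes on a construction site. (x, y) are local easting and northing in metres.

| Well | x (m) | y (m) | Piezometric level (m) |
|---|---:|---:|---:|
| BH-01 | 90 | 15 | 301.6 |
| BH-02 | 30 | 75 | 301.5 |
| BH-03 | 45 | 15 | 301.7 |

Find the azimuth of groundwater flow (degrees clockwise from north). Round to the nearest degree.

Taking BH-01 as reference: BH-02−BH-01 = (-60, 60, -0.1); BH-03−BH-01 = (-45, 0, +0.1).
Solve a·Δx + b·Δy = Δh: det = (-60)·0 − (-45)·60 = 2700.
∂h/∂x = [(-0.1)·0 − (+0.1)·60] / 2700 = -0.002222
∂h/∂y = [(-60)·(+0.1) − (-45)·(-0.1)] / 2700 = -0.003889
Flow direction (−∇h) has components (+0.002222 E, +0.003889 N).
Azimuth = atan2(E, N) = atan2(+0.002222, +0.003889) = 29.7° ≈ 030°.

030°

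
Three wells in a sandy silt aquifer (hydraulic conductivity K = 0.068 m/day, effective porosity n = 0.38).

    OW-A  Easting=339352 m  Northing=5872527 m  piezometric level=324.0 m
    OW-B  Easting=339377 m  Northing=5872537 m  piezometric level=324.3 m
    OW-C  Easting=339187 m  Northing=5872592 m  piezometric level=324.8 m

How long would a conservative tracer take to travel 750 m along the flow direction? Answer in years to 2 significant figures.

With h = a·x + b·y + c and OW-A as origin, the differences give:
  25·a + 10·b = +0.3
  (-165)·a + 65·b = +0.8
Eliminate b (×65 and ×10, subtract): 3275·a = 11.50 → a = ∂h/∂x = +0.003511
Back-substitute: b = ∂h/∂y = +0.02122.
|∇h| = √(0.003511² + 0.02122²) = 0.02151
Seepage velocity v = K·i/n = 0.068 × 0.02151 / 0.38 = 0.003849 m/day.
t = 750 / 0.003849 = 1.949e+05 days = 534 years.

530 years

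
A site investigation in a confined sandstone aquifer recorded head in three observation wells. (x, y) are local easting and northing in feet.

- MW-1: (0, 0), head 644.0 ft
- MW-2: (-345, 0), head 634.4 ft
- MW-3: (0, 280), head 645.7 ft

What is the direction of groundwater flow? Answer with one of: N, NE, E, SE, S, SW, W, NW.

W

∂h/∂x = (634.4 − 644.0) / (-345 − 0) = +0.02783
∂h/∂y = (645.7 − 644.0) / (280 − 0) = +0.006071
Flow = −∇h = (-0.02783 east, -0.006071 north), which points west.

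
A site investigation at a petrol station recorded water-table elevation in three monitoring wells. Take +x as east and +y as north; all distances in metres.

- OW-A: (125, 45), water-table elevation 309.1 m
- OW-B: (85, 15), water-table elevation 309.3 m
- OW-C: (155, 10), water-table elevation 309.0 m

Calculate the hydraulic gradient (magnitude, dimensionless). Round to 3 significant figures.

With h = a·x + b·y + c and OW-A as origin, the differences give:
  (-40)·a + (-30)·b = +0.2
  30·a + (-35)·b = -0.1
Eliminate b (×(-35) and ×(-30), subtract): 2300·a = -10.00 → a = ∂h/∂x = -0.004348
Back-substitute: b = ∂h/∂y = -0.0008696.
|∇h| = √(-0.004348² + -0.0008696²) = 0.004434

0.00443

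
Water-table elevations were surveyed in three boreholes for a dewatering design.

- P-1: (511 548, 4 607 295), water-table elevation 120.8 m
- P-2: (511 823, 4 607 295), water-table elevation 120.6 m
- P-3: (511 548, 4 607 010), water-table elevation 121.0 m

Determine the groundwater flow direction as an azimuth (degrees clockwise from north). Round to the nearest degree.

∂h/∂x = (120.6 − 120.8) / (511823 − 511548) = -0.0007273
∂h/∂y = (121.0 − 120.8) / (4607010 − 4607295) = -0.0007018
Flow direction (−∇h) has components (+0.0007273 E, +0.0007018 N).
Azimuth = atan2(E, N) = atan2(+0.0007273, +0.0007018) = 46.0° ≈ 046°.

046°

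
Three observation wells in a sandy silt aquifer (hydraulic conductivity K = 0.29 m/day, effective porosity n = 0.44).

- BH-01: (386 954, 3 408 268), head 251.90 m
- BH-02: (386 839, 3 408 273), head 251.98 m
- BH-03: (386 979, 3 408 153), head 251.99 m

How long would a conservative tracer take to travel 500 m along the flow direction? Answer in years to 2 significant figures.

With h = a·x + b·y + c and BH-01 as origin, the differences give:
  (-115)·a + 5·b = +0.08
  25·a + (-115)·b = +0.09
Eliminate b (×(-115) and ×5, subtract): 13100·a = -9.650 → a = ∂h/∂x = -0.0007366
Back-substitute: b = ∂h/∂y = -0.0009427.
|∇h| = √(-0.0007366² + -0.0009427²) = 0.001196
Seepage velocity v = K·i/n = 0.29 × 0.001196 / 0.44 = 0.0007883 m/day.
t = 500 / 0.0007883 = 6.343e+05 days = 1.74e+03 years.

1700 years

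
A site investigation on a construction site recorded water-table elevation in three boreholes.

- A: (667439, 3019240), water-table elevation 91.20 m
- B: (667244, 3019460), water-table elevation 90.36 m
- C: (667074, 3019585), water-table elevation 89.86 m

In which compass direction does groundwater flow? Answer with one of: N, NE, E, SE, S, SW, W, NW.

Differences from A: to B (Δx, Δy, Δh) = (-195, 220, -0.84); to C = (-365, 345, -1.34).
Solve a·Δx + b·Δy = Δh: det = (-195)·345 − (-365)·220 = 13025.
∂h/∂x = [(-0.84)·345 − (-1.34)·220] / 13025 = +0.0003839
∂h/∂y = [(-195)·(-1.34) − (-365)·(-0.84)] / 13025 = -0.003478
Flow = −∇h = (-0.0003839 east, +0.003478 north), which points north.

N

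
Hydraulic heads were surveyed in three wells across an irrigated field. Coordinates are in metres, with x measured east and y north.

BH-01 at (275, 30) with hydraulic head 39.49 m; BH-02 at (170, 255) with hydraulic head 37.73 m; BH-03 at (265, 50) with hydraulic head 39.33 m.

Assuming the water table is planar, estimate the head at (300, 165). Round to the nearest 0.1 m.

38.9 m

Three-point gradient (reference BH-01): Δ to BH-02 = (-105, 225, -1.76), Δ to BH-03 = (-10, 20, -0.16).
∂h/∂x = +0.005333, ∂h/∂y = -0.005333 (det = 150).
h(300, 165) = 39.49 + (+0.005333)·(25) + (-0.005333)·(135) = 39.49 +0.133 -0.720 = 38.903 m.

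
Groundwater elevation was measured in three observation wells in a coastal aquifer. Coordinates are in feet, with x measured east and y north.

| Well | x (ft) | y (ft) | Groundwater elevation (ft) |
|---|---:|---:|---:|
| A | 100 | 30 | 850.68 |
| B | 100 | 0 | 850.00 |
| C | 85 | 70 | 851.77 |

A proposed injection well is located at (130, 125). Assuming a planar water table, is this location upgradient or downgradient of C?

With h = a·x + b·y + c and A as origin, the differences give:
  0·a + (-30)·b = -0.68
  (-15)·a + 40·b = +1.09
Eliminate b (×40 and ×(-30), subtract): -450·a = 5.500 → a = ∂h/∂x = -0.01222
Back-substitute: b = ∂h/∂y = +0.02267.
Head at (130, 125) = 850.68 + (-0.01222)·(30) + (+0.02267)·(95) = 852.47 ft.
That is higher than the 851.77 ft at C, so the point is upgradient.

upgradient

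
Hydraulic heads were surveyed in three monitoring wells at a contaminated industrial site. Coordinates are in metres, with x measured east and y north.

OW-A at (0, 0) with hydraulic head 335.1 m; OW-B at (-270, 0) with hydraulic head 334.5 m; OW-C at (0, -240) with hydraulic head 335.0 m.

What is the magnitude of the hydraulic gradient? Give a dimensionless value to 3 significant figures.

∂h/∂x = (334.5 − 335.1) / (-270 − 0) = +0.002222
∂h/∂y = (335.0 − 335.1) / (-240 − 0) = +0.0004167
|∇h| = √(0.002222² + 0.0004167²) = 0.002261

0.00226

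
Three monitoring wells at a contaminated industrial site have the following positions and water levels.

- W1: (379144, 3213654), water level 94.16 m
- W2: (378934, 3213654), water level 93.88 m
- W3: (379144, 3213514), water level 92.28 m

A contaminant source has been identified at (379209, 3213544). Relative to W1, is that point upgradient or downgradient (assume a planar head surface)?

∂h/∂x = (93.88 − 94.16) / (378934 − 379144) = +0.001333
∂h/∂y = (92.28 − 94.16) / (3213514 − 3213654) = +0.01343
Head at (379209, 3213544) = 94.16 + (+0.001333)·(65) + (+0.01343)·(-110) = 92.77 m.
That is lower than the 94.16 m at W1, so the point is downgradient.

downgradient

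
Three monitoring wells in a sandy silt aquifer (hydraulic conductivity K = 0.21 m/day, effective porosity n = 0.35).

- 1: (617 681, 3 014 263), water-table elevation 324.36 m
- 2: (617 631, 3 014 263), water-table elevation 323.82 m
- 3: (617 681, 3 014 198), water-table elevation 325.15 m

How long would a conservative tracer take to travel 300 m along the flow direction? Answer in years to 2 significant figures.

∂h/∂x = (323.82 − 324.36) / (617631 − 617681) = +0.01080
∂h/∂y = (325.15 − 324.36) / (3014198 − 3014263) = -0.01215
|∇h| = √(0.01080² + -0.01215²) = 0.01626
Seepage velocity v = K·i/n = 0.21 × 0.01626 / 0.35 = 0.009756 m/day.
t = 300 / 0.009756 = 3.075e+04 days = 84.2 years.

84 years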